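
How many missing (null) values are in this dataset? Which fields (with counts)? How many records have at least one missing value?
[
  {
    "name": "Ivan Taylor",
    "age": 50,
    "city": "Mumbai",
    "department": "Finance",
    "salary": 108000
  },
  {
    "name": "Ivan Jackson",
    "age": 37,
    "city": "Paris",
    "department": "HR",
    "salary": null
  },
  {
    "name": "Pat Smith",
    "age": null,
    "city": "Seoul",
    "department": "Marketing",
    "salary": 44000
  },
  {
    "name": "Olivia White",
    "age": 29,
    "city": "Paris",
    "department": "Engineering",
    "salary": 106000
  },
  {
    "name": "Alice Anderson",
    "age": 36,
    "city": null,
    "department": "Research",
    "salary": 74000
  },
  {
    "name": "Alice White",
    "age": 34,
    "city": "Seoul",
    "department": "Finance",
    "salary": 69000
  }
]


Checking for missing (null) values in 6 records:

  Ivan Taylor: complete
  Ivan Jackson: salary
  Pat Smith: age
  Olivia White: complete
  Alice Anderson: city
  Alice White: complete

Per field:
  name: 0 missing
  age: 1 missing
  city: 1 missing
  department: 0 missing
  salary: 1 missing

Total missing values: 3
Records with any missing: 3

3 missing values (age: 1, city: 1, salary: 1); 3 incomplete records


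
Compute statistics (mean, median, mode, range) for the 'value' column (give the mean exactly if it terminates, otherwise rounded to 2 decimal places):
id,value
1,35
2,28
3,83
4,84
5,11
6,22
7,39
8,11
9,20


Data: [35, 28, 83, 84, 11, 22, 39, 11, 20]
Count: 9
Sum: 333
Mean: 333/9 = 37
Sorted: [11, 11, 20, 22, 28, 35, 39, 83, 84]
Median: 28.0
Mode: 11 (2 times)
Range: 84 - 11 = 73
Min: 11, Max: 84

mean=37, median=28.0, mode=11, range=73


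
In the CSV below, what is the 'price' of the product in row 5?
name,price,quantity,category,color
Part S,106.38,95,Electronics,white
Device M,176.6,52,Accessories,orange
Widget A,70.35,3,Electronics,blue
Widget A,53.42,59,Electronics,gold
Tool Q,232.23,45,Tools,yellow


Query: Row 5 ('Tool Q'), column 'price'
Value: 232.23

232.23


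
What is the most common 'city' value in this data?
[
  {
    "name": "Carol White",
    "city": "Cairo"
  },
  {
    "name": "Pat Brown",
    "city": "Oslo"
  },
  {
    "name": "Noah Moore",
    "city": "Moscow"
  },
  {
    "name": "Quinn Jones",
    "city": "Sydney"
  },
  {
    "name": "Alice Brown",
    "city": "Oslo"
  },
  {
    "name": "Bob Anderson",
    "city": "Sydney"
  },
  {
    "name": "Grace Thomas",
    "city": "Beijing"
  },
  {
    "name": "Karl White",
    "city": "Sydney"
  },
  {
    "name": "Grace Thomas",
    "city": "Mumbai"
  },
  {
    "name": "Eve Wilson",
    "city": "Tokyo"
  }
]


Counting 'city' values across 10 records:

  Sydney: 3 ###
  Oslo: 2 ##
  Cairo: 1 #
  Moscow: 1 #
  Beijing: 1 #
  Mumbai: 1 #
  Tokyo: 1 #

Most common: Sydney (3 times)

Sydney (3 times)


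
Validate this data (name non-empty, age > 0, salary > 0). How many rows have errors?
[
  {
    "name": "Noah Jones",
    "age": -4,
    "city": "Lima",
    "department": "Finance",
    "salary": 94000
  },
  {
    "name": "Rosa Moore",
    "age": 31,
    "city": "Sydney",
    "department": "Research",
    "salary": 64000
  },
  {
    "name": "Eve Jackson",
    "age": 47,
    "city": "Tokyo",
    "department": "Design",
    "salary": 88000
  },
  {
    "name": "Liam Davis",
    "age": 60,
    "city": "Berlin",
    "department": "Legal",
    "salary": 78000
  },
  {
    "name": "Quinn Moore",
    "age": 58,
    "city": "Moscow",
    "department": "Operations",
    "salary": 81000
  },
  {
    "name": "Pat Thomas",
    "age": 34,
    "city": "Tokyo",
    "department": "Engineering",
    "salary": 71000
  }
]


Validating 6 records:
Rules: name non-empty, age > 0, salary > 0

  Row 1 (Noah Jones): negative age: -4
  Row 2 (Rosa Moore): OK
  Row 3 (Eve Jackson): OK
  Row 4 (Liam Davis): OK
  Row 5 (Quinn Moore): OK
  Row 6 (Pat Thomas): OK

Total errors: 1

1 errors


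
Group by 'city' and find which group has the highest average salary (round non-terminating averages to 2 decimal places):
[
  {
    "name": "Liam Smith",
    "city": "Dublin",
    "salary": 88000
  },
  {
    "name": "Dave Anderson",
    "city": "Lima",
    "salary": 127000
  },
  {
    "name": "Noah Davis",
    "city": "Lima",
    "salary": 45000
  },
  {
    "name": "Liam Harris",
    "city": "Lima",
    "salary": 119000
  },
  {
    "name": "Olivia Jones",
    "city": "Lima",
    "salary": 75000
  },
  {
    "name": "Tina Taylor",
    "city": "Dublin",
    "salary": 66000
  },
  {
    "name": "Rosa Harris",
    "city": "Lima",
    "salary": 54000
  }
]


Group by: city

Groups:
  Dublin: 2 people, avg salary = 154000/2 = $77000
  Lima: 5 people, avg salary = 420000/5 = $84000

Highest average salary: Lima ($84000)

Lima ($84000)


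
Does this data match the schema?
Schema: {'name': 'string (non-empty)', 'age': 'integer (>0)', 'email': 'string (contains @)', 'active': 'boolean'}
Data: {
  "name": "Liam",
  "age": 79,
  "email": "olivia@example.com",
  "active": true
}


Validating each field against schema:
  name: OK (non-empty string)
  age: OK (positive integer)
  email: OK (string with @)
  active: OK (boolean)

Result: VALID

VALID


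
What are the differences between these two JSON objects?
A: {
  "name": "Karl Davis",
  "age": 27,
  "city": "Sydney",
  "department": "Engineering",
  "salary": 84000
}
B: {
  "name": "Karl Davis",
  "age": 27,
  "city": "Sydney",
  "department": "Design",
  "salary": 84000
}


Comparing each field (in key order):
  name: same
  age: same
  city: same
  department: DIFFERENT
  salary: same
Differences:
  department: Engineering -> Design

1 field(s) changed

1 change: department


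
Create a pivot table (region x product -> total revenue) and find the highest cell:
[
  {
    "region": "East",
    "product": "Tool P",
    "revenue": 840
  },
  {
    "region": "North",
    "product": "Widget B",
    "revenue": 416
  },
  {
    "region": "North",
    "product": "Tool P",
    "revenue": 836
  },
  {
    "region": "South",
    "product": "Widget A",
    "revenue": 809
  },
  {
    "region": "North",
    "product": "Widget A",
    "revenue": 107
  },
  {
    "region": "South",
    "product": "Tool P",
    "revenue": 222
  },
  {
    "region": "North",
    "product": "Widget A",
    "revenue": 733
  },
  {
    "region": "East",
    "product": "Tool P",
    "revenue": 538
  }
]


Pivot: region (rows) x product (columns) -> total revenue

     Tool P        Widget A      Widget B    
East          1378             0             0  
North          836           840           416  
South          222           809             0  

Highest: East / Tool P = $1378

East / Tool P = $1378


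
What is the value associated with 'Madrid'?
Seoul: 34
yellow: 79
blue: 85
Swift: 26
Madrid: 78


Looking up key 'Madrid'
Value: 78

78


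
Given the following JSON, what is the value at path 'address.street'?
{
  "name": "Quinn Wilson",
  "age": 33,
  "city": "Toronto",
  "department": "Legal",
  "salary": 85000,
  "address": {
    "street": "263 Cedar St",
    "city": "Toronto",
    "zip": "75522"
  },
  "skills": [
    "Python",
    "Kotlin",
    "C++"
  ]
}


Query: address.street
Path: address -> street
Value: 263 Cedar St

263 Cedar St


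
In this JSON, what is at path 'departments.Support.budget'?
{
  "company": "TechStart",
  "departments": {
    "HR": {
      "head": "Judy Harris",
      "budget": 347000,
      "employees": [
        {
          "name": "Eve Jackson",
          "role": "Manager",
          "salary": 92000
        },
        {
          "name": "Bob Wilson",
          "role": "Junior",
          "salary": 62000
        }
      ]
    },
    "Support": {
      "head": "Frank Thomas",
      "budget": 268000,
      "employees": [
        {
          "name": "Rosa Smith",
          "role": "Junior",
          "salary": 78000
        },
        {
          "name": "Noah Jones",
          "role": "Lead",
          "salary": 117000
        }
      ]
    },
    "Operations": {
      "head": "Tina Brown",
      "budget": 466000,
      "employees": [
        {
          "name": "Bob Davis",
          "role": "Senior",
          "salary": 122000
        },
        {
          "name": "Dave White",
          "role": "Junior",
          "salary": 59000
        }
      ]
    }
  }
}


Path: departments.Support.budget

Navigate:
  -> departments
  -> Support
  -> budget = 268000

268000


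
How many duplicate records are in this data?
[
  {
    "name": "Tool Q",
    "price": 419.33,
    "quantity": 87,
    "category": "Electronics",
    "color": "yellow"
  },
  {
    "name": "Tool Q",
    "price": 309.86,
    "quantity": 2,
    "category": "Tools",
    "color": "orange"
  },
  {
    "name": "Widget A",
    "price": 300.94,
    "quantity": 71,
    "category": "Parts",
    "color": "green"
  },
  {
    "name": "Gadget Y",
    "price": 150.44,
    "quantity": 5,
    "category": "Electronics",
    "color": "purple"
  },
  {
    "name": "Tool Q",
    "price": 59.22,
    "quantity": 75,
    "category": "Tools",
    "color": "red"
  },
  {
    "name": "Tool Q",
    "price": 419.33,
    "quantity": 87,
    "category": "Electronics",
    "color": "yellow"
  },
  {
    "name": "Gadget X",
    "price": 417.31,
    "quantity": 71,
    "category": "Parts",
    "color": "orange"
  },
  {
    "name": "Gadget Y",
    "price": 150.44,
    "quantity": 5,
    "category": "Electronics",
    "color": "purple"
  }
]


Checking 8 records for duplicates:

  Row 1: Tool Q ($419.33, qty 87)
  Row 2: Tool Q ($309.86, qty 2)
  Row 3: Widget A ($300.94, qty 71)
  Row 4: Gadget Y ($150.44, qty 5)
  Row 5: Tool Q ($59.22, qty 75)
  Row 6: Tool Q ($419.33, qty 87) <-- DUPLICATE
  Row 7: Gadget X ($417.31, qty 71)
  Row 8: Gadget Y ($150.44, qty 5) <-- DUPLICATE

Duplicates found: 2
Unique records: 6

2 duplicates, 6 unique


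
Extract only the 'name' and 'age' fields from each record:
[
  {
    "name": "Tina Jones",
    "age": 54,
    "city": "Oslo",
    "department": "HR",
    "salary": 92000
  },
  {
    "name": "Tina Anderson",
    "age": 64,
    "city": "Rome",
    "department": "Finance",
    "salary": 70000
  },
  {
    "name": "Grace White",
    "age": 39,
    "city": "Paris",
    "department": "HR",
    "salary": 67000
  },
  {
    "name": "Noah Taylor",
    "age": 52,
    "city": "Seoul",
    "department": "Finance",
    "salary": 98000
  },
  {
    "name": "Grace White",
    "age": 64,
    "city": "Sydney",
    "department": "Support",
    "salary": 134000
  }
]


Original: 5 records with fields: name, age, city, department, salary
Keep: ['name', 'age']
Drop: ['city', 'department', 'salary']
Result: 5 records, 2 fields each

[
  {
    "name": "Tina Jones",
    "age": 54
  },
  {
    "name": "Tina Anderson",
    "age": 64
  },
  {
    "name": "Grace White",
    "age": 39
  },
  {
    "name": "Noah Taylor",
    "age": 52
  },
  {
    "name": "Grace White",
    "age": 64
  }
]


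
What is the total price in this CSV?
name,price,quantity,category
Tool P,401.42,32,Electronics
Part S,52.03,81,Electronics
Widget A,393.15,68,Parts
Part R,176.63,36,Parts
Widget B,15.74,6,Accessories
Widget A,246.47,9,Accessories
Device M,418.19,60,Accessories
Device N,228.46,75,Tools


Computing total price:
Values: [401.42, 52.03, 393.15, 176.63, 15.74, 246.47, 418.19, 228.46]
Sum = 1932.09

1932.09


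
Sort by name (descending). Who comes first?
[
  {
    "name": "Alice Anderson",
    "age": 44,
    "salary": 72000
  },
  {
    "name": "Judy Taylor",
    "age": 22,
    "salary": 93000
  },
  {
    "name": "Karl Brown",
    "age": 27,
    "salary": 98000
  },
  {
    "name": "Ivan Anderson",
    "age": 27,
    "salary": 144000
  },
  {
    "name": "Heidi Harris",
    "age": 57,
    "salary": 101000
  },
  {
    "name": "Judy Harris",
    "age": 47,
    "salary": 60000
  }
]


Sort by: name (descending)

Sorted order:
  1. Karl Brown (name = Karl Brown)
  2. Judy Taylor (name = Judy Taylor)
  3. Judy Harris (name = Judy Harris)
  4. Ivan Anderson (name = Ivan Anderson)
  5. Heidi Harris (name = Heidi Harris)
  6. Alice Anderson (name = Alice Anderson)

First: Karl Brown

Karl Brown


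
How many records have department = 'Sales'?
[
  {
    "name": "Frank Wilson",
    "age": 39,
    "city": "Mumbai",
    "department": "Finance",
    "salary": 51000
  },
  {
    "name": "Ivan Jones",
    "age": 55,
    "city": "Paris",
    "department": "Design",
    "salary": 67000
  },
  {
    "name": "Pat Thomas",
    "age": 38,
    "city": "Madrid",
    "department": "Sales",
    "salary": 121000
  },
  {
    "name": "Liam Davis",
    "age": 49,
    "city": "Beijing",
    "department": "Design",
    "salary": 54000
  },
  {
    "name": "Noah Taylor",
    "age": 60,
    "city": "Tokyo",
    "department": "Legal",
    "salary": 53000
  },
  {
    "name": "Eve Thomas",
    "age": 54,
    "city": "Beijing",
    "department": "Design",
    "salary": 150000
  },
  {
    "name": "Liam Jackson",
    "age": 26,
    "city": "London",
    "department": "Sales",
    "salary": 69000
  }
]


Data: 7 records
Condition: department = 'Sales'

Checking each record:
  Frank Wilson: Finance
  Ivan Jones: Design
  Pat Thomas: Sales MATCH
  Liam Davis: Design
  Noah Taylor: Legal
  Eve Thomas: Design
  Liam Jackson: Sales MATCH

Count: 2

2


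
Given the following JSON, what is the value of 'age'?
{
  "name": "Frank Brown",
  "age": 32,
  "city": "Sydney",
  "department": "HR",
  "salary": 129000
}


Looking up field 'age'
Value: 32

32


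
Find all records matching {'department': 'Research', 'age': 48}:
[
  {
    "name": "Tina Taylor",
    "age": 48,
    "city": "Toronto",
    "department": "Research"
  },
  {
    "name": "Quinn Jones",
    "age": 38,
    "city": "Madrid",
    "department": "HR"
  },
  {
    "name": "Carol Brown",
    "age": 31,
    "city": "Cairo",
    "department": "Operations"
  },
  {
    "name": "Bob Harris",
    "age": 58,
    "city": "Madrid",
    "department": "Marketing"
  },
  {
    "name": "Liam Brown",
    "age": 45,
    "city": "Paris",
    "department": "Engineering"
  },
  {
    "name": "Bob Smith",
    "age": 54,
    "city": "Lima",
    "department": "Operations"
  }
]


Search criteria: {'department': 'Research', 'age': 48}

Checking 6 records:
  Tina Taylor: {department: Research, age: 48} <-- MATCH
  Quinn Jones: {department: HR, age: 38}
  Carol Brown: {department: Operations, age: 31}
  Bob Harris: {department: Marketing, age: 58}
  Liam Brown: {department: Engineering, age: 45}
  Bob Smith: {department: Operations, age: 54}

Matches: ["Tina Taylor"]

["Tina Taylor"]


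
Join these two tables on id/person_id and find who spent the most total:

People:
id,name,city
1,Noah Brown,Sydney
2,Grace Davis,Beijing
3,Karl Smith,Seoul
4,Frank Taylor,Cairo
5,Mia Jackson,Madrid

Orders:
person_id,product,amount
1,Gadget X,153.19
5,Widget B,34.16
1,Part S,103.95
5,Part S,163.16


Join on: people.id = orders.person_id

Joined rows:
  Noah Brown (Sydney) bought Gadget X for $153.19
  Mia Jackson (Madrid) bought Widget B for $34.16
  Noah Brown (Sydney) bought Part S for $103.95
  Mia Jackson (Madrid) bought Part S for $163.16

Total per person:
  Noah Brown: $257.14
  Mia Jackson: $197.32

Top spender: Noah Brown ($257.14)

Noah Brown ($257.14)


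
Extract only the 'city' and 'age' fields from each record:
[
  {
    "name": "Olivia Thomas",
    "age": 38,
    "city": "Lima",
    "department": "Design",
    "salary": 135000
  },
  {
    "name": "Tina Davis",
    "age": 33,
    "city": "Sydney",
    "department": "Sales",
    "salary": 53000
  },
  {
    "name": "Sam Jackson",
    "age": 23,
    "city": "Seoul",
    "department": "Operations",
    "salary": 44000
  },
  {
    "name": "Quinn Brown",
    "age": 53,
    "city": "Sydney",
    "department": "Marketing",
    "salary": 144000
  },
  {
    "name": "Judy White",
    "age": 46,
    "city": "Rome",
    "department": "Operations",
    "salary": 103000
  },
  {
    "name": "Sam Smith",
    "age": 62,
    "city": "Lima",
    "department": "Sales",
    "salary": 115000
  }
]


Original: 6 records with fields: name, age, city, department, salary
Keep: ['city', 'age']
Drop: ['name', 'department', 'salary']
Result: 6 records, 2 fields each

[
  {
    "city": "Lima",
    "age": 38
  },
  {
    "city": "Sydney",
    "age": 33
  },
  {
    "city": "Seoul",
    "age": 23
  },
  {
    "city": "Sydney",
    "age": 53
  },
  {
    "city": "Rome",
    "age": 46
  },
  {
    "city": "Lima",
    "age": 62
  }
]


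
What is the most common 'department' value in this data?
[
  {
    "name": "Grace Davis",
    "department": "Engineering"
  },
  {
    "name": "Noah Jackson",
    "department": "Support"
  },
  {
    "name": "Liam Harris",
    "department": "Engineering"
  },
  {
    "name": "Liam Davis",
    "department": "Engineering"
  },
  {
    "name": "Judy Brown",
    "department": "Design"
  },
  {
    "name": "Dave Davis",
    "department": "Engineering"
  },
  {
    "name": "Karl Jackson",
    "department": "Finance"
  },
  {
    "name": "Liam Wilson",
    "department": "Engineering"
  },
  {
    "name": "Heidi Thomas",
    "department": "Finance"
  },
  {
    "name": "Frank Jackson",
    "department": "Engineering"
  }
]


Counting 'department' values across 10 records:

  Engineering: 6 ######
  Finance: 2 ##
  Support: 1 #
  Design: 1 #

Most common: Engineering (6 times)

Engineering (6 times)


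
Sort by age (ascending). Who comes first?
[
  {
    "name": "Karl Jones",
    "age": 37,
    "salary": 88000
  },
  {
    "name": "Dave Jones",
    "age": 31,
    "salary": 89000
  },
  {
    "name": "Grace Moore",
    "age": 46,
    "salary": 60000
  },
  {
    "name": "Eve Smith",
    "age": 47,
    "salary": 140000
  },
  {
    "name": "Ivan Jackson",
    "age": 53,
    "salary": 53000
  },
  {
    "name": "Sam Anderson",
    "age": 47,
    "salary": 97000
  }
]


Sort by: age (ascending)

Sorted order:
  1. Dave Jones (age = 31)
  2. Karl Jones (age = 37)
  3. Grace Moore (age = 46)
  4. Eve Smith (age = 47)
  5. Sam Anderson (age = 47)
  6. Ivan Jackson (age = 53)

First: Dave Jones

Dave Jones


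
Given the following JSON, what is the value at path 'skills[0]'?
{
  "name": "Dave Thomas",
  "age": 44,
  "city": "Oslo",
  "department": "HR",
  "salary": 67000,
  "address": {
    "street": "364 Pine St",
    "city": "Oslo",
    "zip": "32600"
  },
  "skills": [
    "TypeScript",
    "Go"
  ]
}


Query: skills[0]
Path: skills -> first element
Value: TypeScript

TypeScript


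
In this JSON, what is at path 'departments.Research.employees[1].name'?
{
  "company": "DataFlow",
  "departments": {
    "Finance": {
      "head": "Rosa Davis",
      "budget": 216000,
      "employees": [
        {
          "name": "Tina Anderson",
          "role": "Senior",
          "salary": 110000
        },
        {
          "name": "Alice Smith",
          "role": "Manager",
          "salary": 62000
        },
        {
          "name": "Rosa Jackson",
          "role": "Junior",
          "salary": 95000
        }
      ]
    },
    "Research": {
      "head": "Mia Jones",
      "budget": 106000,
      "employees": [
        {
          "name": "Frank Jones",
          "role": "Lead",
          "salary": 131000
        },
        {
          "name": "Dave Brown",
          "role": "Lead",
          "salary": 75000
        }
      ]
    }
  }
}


Path: departments.Research.employees[1].name

Navigate:
  -> departments
  -> Research
  -> employees[1].name = 'Dave Brown'

Dave Brown


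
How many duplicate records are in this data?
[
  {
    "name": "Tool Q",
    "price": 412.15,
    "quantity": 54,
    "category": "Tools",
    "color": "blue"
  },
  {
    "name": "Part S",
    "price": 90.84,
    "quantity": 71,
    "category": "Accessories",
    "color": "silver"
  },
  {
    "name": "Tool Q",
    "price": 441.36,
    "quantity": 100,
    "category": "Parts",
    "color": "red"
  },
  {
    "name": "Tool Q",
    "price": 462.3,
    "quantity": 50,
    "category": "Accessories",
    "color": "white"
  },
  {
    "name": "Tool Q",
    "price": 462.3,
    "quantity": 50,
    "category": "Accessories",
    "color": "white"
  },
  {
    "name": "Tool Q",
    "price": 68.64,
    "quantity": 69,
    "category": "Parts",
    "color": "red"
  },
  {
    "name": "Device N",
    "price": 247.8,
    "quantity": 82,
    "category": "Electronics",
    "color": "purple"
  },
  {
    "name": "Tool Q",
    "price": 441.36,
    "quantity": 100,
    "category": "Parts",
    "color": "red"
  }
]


Checking 8 records for duplicates:

  Row 1: Tool Q ($412.15, qty 54)
  Row 2: Part S ($90.84, qty 71)
  Row 3: Tool Q ($441.36, qty 100)
  Row 4: Tool Q ($462.3, qty 50)
  Row 5: Tool Q ($462.3, qty 50) <-- DUPLICATE
  Row 6: Tool Q ($68.64, qty 69)
  Row 7: Device N ($247.8, qty 82)
  Row 8: Tool Q ($441.36, qty 100) <-- DUPLICATE

Duplicates found: 2
Unique records: 6

2 duplicates, 6 unique


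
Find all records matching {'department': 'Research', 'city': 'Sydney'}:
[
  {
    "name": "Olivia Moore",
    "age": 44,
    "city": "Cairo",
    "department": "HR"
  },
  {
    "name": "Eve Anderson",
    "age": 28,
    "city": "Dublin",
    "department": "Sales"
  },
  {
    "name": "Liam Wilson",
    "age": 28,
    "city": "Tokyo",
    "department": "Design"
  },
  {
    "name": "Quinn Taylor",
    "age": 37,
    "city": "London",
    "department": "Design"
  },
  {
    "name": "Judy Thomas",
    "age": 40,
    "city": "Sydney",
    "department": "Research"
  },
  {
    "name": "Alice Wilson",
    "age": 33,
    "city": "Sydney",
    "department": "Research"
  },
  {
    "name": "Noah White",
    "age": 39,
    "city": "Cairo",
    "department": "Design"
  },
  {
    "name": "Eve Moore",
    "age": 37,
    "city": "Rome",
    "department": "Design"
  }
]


Search criteria: {'department': 'Research', 'city': 'Sydney'}

Checking 8 records:
  Olivia Moore: {department: HR, city: Cairo}
  Eve Anderson: {department: Sales, city: Dublin}
  Liam Wilson: {department: Design, city: Tokyo}
  Quinn Taylor: {department: Design, city: London}
  Judy Thomas: {department: Research, city: Sydney} <-- MATCH
  Alice Wilson: {department: Research, city: Sydney} <-- MATCH
  Noah White: {department: Design, city: Cairo}
  Eve Moore: {department: Design, city: Rome}

Matches: ["Judy Thomas", "Alice Wilson"]

["Judy Thomas", "Alice Wilson"]


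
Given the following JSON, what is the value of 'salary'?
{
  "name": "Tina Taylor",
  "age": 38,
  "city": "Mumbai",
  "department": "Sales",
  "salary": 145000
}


Looking up field 'salary'
Value: 145000

145000


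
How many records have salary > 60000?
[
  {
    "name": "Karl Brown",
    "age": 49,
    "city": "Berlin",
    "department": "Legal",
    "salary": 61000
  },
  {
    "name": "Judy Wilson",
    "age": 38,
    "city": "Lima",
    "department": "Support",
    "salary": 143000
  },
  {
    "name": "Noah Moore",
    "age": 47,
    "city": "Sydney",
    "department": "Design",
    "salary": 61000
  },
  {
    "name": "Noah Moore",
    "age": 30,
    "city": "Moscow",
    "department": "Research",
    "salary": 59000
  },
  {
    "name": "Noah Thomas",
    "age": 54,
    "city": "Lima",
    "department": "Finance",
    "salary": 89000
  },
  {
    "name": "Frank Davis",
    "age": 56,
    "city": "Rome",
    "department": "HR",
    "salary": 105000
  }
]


Data: 6 records
Condition: salary > 60000

Checking each record:
  Karl Brown: 61000 MATCH
  Judy Wilson: 143000 MATCH
  Noah Moore: 61000 MATCH
  Noah Moore: 59000
  Noah Thomas: 89000 MATCH
  Frank Davis: 105000 MATCH

Count: 5

5


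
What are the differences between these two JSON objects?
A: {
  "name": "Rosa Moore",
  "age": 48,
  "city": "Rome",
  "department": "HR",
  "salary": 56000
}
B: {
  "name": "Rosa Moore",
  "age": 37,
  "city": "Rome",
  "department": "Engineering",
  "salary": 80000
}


Comparing each field (in key order):
  name: same
  age: DIFFERENT
  city: same
  department: DIFFERENT
  salary: DIFFERENT
Differences:
  age: 48 -> 37
  department: HR -> Engineering
  salary: 56000 -> 80000

3 field(s) changed

3 changes: age, department, salary


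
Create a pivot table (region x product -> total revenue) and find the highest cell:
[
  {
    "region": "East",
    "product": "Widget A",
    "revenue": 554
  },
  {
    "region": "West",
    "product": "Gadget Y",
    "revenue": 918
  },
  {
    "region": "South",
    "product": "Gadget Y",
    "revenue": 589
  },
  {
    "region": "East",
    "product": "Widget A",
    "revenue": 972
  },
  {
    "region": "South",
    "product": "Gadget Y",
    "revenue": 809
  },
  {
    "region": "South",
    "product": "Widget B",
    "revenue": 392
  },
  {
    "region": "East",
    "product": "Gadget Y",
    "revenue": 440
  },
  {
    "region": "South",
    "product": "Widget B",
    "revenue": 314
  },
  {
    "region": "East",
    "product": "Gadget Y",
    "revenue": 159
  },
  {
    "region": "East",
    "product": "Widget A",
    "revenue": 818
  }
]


Pivot: region (rows) x product (columns) -> total revenue

     Gadget Y      Widget A      Widget B    
East           599          2344             0  
South         1398             0           706  
West           918             0             0  

Highest: East / Widget A = $2344

East / Widget A = $2344


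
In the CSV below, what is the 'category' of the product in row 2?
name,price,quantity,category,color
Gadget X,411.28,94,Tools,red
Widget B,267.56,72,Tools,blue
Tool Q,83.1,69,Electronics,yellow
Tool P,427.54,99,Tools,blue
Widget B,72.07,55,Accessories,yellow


Query: Row 2 ('Widget B'), column 'category'
Value: Tools

Tools


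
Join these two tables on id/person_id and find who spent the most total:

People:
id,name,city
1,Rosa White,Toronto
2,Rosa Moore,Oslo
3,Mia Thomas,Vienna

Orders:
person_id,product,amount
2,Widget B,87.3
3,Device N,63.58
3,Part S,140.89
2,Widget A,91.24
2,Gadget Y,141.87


Join on: people.id = orders.person_id

Joined rows:
  Rosa Moore (Oslo) bought Widget B for $87.3
  Mia Thomas (Vienna) bought Device N for $63.58
  Mia Thomas (Vienna) bought Part S for $140.89
  Rosa Moore (Oslo) bought Widget A for $91.24
  Rosa Moore (Oslo) bought Gadget Y for $141.87

Total per person:
  Rosa Moore: $320.41
  Mia Thomas: $204.47

Top spender: Rosa Moore ($320.41)

Rosa Moore ($320.41)


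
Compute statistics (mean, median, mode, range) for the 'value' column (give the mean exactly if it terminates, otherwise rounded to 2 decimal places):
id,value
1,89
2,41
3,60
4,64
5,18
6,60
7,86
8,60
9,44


Data: [89, 41, 60, 64, 18, 60, 86, 60, 44]
Count: 9
Sum: 522
Mean: 522/9 = 58
Sorted: [18, 41, 44, 60, 60, 60, 64, 86, 89]
Median: 60.0
Mode: 60 (3 times)
Range: 89 - 18 = 71
Min: 18, Max: 89

mean=58, median=60.0, mode=60, range=71


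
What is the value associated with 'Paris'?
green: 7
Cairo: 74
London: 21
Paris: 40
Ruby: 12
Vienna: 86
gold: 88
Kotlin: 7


Looking up key 'Paris'
Value: 40

40


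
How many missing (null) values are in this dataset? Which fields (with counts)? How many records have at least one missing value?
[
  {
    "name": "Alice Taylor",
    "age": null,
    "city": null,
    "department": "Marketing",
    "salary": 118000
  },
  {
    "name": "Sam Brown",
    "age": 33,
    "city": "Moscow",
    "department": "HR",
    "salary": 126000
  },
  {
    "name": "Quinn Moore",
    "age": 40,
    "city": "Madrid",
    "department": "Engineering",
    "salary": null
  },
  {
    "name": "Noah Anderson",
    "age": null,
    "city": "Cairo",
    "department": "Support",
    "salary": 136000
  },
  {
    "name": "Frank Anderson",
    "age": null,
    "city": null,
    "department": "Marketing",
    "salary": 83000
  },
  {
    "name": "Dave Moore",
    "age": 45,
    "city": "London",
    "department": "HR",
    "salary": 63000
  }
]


Checking for missing (null) values in 6 records:

  Alice Taylor: age, city
  Sam Brown: complete
  Quinn Moore: salary
  Noah Anderson: age
  Frank Anderson: age, city
  Dave Moore: complete

Per field:
  name: 0 missing
  age: 3 missing
  city: 2 missing
  department: 0 missing
  salary: 1 missing

Total missing values: 6
Records with any missing: 4

6 missing values (age: 3, city: 2, salary: 1); 4 incomplete records


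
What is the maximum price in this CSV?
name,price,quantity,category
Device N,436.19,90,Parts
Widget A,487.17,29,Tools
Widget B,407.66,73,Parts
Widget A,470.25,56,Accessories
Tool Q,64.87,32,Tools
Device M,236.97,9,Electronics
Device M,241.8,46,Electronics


Computing maximum price:
Values: [436.19, 487.17, 407.66, 470.25, 64.87, 236.97, 241.8]
Max = 487.17

487.17


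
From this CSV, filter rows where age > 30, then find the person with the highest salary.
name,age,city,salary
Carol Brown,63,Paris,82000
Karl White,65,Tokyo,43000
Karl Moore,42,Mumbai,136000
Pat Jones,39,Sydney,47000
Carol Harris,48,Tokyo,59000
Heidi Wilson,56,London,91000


Filter: age > 30
Sort by: salary (descending)

Filtered records (6):
  Karl Moore, age 42, salary $136000
  Heidi Wilson, age 56, salary $91000
  Carol Brown, age 63, salary $82000
  Carol Harris, age 48, salary $59000
  Pat Jones, age 39, salary $47000
  Karl White, age 65, salary $43000

Highest salary: Karl Moore ($136000)

Karl Moore


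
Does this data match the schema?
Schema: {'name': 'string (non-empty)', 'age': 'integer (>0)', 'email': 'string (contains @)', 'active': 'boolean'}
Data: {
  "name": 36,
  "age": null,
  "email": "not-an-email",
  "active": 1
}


Validating each field against schema:
  name: FAIL (36 is not a string)
  age: FAIL (null is not an integer)
  email: FAIL ("not-an-email" does not contain @)
  active: FAIL (1 is not a boolean)

Result: INVALID (4 errors: name, age, email, active)

INVALID (4 errors: name, age, email, active)


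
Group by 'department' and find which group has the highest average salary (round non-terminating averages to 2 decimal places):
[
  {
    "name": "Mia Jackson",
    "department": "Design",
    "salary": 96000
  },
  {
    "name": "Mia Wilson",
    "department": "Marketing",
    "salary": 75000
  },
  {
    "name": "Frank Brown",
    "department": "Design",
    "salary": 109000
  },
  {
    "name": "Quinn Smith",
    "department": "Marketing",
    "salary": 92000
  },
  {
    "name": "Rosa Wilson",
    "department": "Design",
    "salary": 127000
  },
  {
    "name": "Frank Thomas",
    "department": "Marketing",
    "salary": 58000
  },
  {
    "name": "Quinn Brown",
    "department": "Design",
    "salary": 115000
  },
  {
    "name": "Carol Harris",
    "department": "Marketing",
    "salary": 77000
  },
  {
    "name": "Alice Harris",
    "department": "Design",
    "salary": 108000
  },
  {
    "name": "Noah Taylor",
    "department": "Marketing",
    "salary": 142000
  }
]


Group by: department

Groups:
  Design: 5 people, avg salary = 555000/5 = $111000
  Marketing: 5 people, avg salary = 444000/5 = $88800

Highest average salary: Design ($111000)

Design ($111000)


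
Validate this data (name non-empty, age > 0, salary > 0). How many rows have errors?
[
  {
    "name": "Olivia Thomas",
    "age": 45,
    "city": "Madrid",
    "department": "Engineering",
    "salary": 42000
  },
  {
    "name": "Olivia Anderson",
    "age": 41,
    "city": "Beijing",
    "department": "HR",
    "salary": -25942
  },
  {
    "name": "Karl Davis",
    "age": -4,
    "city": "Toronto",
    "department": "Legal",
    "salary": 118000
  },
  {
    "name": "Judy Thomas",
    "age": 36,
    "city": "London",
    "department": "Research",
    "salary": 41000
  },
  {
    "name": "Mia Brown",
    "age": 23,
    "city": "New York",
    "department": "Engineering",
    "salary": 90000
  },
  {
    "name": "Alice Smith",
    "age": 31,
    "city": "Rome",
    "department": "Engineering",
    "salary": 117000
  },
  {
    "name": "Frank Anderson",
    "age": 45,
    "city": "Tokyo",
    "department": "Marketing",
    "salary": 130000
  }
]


Validating 7 records:
Rules: name non-empty, age > 0, salary > 0

  Row 1 (Olivia Thomas): OK
  Row 2 (Olivia Anderson): negative salary: -25942
  Row 3 (Karl Davis): negative age: -4
  Row 4 (Judy Thomas): OK
  Row 5 (Mia Brown): OK
  Row 6 (Alice Smith): OK
  Row 7 (Frank Anderson): OK

Total errors: 2

2 errors


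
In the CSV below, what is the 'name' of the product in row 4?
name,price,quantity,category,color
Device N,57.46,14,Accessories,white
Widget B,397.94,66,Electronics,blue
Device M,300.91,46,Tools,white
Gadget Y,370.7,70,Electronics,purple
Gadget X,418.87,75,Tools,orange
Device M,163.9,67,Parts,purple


Query: Row 4 ('Gadget Y'), column 'name'
Value: Gadget Y

Gadget Y


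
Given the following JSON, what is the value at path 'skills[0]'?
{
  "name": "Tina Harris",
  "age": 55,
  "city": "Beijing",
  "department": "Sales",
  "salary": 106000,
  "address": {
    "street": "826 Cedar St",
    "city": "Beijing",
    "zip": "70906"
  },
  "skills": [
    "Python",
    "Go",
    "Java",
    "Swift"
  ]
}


Query: skills[0]
Path: skills -> first element
Value: Python

Python


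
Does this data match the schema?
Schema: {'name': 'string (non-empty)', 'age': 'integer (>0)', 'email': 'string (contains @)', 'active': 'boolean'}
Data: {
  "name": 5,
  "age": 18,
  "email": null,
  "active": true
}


Validating each field against schema:
  name: FAIL (5 is not a string)
  age: OK (positive integer)
  email: FAIL (null is not a string)
  active: OK (boolean)

Result: INVALID (2 errors: name, email)

INVALID (2 errors: name, email)


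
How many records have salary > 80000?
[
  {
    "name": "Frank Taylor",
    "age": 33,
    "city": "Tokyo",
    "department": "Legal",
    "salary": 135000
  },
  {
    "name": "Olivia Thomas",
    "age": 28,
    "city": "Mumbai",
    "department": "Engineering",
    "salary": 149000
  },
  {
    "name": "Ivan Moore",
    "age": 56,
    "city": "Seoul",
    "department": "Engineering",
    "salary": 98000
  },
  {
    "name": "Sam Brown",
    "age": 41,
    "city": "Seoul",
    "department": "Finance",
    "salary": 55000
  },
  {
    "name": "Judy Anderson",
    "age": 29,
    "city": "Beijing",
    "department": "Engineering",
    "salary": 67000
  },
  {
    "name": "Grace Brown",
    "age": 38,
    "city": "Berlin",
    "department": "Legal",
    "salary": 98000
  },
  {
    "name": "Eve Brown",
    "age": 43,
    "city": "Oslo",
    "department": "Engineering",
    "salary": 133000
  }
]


Data: 7 records
Condition: salary > 80000

Checking each record:
  Frank Taylor: 135000 MATCH
  Olivia Thomas: 149000 MATCH
  Ivan Moore: 98000 MATCH
  Sam Brown: 55000
  Judy Anderson: 67000
  Grace Brown: 98000 MATCH
  Eve Brown: 133000 MATCH

Count: 5

5


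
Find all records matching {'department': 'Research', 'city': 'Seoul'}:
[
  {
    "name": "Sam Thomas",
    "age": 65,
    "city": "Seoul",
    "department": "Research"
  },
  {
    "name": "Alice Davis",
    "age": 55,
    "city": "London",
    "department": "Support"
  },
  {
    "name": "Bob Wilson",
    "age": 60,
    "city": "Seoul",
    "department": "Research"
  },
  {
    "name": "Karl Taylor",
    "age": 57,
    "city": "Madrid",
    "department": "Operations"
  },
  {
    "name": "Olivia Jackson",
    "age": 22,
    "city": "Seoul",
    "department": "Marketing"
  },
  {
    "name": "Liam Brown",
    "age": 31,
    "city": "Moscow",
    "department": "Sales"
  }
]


Search criteria: {'department': 'Research', 'city': 'Seoul'}

Checking 6 records:
  Sam Thomas: {department: Research, city: Seoul} <-- MATCH
  Alice Davis: {department: Support, city: London}
  Bob Wilson: {department: Research, city: Seoul} <-- MATCH
  Karl Taylor: {department: Operations, city: Madrid}
  Olivia Jackson: {department: Marketing, city: Seoul}
  Liam Brown: {department: Sales, city: Moscow}

Matches: ["Sam Thomas", "Bob Wilson"]

["Sam Thomas", "Bob Wilson"]


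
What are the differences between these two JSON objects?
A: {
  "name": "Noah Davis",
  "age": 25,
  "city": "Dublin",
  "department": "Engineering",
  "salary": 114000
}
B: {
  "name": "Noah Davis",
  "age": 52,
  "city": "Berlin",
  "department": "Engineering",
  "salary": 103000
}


Comparing each field (in key order):
  name: same
  age: DIFFERENT
  city: DIFFERENT
  department: same
  salary: DIFFERENT
Differences:
  age: 25 -> 52
  city: Dublin -> Berlin
  salary: 114000 -> 103000

3 field(s) changed

3 changes: age, city, salary


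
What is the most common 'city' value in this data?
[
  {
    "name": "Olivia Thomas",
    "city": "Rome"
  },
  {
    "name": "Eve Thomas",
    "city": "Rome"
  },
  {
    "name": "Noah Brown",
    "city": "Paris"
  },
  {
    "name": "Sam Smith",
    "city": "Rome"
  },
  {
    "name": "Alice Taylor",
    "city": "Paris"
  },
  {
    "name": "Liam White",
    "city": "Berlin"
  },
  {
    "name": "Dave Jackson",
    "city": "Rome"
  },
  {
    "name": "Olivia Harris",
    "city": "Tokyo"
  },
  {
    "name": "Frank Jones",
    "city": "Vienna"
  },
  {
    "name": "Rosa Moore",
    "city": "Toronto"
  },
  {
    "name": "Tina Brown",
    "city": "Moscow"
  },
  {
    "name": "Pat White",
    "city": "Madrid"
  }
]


Counting 'city' values across 12 records:

  Rome: 4 ####
  Paris: 2 ##
  Berlin: 1 #
  Tokyo: 1 #
  Vienna: 1 #
  Toronto: 1 #
  Moscow: 1 #
  Madrid: 1 #

Most common: Rome (4 times)

Rome (4 times)


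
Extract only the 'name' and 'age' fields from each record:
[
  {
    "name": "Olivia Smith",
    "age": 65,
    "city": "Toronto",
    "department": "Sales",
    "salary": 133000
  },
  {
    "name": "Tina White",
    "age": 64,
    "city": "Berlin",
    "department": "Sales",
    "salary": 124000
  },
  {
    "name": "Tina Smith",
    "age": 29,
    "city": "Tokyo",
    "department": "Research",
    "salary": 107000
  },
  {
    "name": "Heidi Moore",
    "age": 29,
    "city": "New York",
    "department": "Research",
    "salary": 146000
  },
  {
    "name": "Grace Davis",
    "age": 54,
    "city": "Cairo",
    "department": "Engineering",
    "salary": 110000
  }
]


Original: 5 records with fields: name, age, city, department, salary
Keep: ['name', 'age']
Drop: ['city', 'department', 'salary']
Result: 5 records, 2 fields each

[
  {
    "name": "Olivia Smith",
    "age": 65
  },
  {
    "name": "Tina White",
    "age": 64
  },
  {
    "name": "Tina Smith",
    "age": 29
  },
  {
    "name": "Heidi Moore",
    "age": 29
  },
  {
    "name": "Grace Davis",
    "age": 54
  }
]


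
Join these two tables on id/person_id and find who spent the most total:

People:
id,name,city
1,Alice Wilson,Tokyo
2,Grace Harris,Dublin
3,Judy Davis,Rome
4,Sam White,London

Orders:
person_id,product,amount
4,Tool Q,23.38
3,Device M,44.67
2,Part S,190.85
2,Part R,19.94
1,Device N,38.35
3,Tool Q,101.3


Join on: people.id = orders.person_id

Joined rows:
  Sam White (London) bought Tool Q for $23.38
  Judy Davis (Rome) bought Device M for $44.67
  Grace Harris (Dublin) bought Part S for $190.85
  Grace Harris (Dublin) bought Part R for $19.94
  Alice Wilson (Tokyo) bought Device N for $38.35
  Judy Davis (Rome) bought Tool Q for $101.3

Total per person:
  Grace Harris: $210.79
  Judy Davis: $145.97
  Alice Wilson: $38.35
  Sam White: $23.38

Top spender: Grace Harris ($210.79)

Grace Harris ($210.79)


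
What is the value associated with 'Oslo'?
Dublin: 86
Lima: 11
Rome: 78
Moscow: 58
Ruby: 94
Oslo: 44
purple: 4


Looking up key 'Oslo'
Value: 44

44


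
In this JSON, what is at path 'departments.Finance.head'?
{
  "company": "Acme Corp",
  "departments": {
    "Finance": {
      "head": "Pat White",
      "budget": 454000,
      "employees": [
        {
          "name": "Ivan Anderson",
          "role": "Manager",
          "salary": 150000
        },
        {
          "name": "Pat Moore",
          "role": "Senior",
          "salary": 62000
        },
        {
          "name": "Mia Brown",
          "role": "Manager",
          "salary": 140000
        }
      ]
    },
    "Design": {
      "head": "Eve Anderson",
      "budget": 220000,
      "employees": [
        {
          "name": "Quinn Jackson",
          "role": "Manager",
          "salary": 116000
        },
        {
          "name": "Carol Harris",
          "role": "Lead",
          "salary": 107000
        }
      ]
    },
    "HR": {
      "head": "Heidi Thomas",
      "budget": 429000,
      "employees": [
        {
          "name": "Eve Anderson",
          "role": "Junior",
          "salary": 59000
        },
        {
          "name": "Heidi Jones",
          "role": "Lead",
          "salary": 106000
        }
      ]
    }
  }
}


Path: departments.Finance.head

Navigate:
  -> departments
  -> Finance
  -> head = 'Pat White'

Pat White
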